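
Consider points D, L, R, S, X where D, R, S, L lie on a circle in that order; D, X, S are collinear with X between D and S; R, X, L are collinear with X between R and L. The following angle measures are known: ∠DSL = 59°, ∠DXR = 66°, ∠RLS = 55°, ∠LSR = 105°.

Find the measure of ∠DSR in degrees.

1. ∠RXS = 114°  [linear pair at X on DS]
2. ∠LRS = 20°  [△RSL]
3. ∠DSR = 46°  [△RXS]

∠DSR = 46°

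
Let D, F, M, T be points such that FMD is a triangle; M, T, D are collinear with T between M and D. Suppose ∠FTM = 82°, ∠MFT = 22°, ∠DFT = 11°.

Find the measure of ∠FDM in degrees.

∠FDM = 71°

1. ∠DTF = 98°  [linear pair at T on MD]
2. ∠FDT = 71°  [△FTD]
3. ∠FDM = 71°  [T on ray DM]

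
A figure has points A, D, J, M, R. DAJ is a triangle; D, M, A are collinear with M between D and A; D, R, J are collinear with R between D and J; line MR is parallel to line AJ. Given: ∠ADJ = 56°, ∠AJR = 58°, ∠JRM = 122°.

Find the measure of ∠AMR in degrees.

∠AMR = 114°

1. ∠MDR = 56°  [M on DA, R on DJ]
2. ∠DRM = 58°  [linear pair at R on DJ]
3. ∠DMR = 66°  [△DMR]
4. ∠AMR = 114°  [linear pair at M on DA]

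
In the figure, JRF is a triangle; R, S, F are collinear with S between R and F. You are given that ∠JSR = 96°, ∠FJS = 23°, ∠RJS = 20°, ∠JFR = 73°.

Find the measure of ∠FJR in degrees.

1. ∠JRS = 64°  [△JRS]
2. ∠FRJ = 64°  [S on ray RF]
3. ∠FJR = 43°  [△JRF]

∠FJR = 43°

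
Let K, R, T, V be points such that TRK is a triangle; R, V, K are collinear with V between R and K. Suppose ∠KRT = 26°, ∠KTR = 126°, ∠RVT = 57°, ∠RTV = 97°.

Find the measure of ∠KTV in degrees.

1. ∠RKT = 28°  [△TRK]
2. ∠KVT = 123°  [linear pair at V on RK]
3. ∠TKV = 28°  [V on ray KR]
4. ∠KTV = 29°  [△TVK]

∠KTV = 29°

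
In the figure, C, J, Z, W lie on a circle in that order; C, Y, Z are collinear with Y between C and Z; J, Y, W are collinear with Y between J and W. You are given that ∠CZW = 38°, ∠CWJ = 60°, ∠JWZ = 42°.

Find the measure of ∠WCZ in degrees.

∠WCZ = 40°

1. ∠WYZ = 100°  [△ZYW]
2. ∠CYW = 80°  [linear pair at Y on CZ]
3. ∠WCZ = 40°  [△CYW]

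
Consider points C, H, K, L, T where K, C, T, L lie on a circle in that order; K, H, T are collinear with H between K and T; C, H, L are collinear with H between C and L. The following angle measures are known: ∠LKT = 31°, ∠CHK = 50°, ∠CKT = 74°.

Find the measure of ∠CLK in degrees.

∠CLK = 19°

1. ∠LCT = 31°  [same arc TL]
2. ∠CHT = 130°  [linear pair at H on KT]
3. ∠CTK = 19°  [△CHT]
4. ∠CLK = 19°  [same arc KC]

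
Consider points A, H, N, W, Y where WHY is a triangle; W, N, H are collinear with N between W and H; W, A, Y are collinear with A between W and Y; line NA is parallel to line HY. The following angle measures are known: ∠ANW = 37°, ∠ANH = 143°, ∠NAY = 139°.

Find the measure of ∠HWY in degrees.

∠HWY = 102°

1. ∠NAW = 41°  [linear pair at A on WY]
2. ∠AWN = 102°  [△WNA]
3. ∠HWY = 102°  [N on WH, A on WY]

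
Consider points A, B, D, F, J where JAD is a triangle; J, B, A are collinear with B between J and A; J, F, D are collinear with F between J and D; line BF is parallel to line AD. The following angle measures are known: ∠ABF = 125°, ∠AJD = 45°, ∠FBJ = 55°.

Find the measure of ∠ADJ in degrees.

∠ADJ = 80°

1. ∠BJF = 45°  [B on JA, F on JD]
2. ∠BFJ = 80°  [△JBF]
3. ∠ADJ = 80°  [BF∥AD, corresponding at F]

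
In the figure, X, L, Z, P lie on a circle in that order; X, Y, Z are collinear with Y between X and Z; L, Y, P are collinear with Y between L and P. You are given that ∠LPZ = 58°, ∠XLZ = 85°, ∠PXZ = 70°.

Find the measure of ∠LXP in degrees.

∠LXP = 128°

1. ∠LXZ = 58°  [same arc LZ]
2. ∠XPZ = 95°  [cyclic XLZP, opposite ∠L+∠P]
3. ∠LZX = 37°  [△XLZ]
4. ∠PZX = 15°  [△XZP]
5. ∠LPX = 37°  [same arc XL]
6. ∠PLX = 15°  [same arc XP]
7. ∠LXP = 128°  [△XLP]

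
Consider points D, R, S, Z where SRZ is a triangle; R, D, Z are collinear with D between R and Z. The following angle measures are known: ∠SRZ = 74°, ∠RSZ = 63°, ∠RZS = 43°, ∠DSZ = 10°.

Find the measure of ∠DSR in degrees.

∠DSR = 53°

1. ∠DRS = 74°  [D on ray RZ]
2. ∠DZS = 43°  [D on ray ZR]
3. ∠SDZ = 127°  [△SDZ]
4. ∠RDS = 53°  [linear pair at D on RZ]
5. ∠DSR = 53°  [△SRD]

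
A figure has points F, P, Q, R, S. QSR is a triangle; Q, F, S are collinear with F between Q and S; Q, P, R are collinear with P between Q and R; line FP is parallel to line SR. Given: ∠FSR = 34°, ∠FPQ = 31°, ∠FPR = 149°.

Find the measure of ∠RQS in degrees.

1. ∠QSR = 34°  [F on ray SQ]
2. ∠QRS = 31°  [FP∥SR, corresponding at P]
3. ∠RQS = 115°  [△QSR]

∠RQS = 115°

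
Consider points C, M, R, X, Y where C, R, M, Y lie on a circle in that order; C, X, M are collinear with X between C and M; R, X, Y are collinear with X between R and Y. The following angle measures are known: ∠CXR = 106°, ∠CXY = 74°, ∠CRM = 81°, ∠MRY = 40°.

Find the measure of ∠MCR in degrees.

∠MCR = 33°

1. ∠MXR = 74°  [linear pair at X on CM]
2. ∠CMR = 66°  [△RXM]
3. ∠MCR = 33°  [△CRM]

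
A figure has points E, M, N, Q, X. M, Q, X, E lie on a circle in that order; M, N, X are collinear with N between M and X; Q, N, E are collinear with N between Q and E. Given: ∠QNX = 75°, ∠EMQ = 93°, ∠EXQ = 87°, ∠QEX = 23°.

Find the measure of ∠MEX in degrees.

∠MEX = 58°

1. ∠ENM = 75°  [vertical angles at N]
2. ∠EQX = 70°  [△QXE]
3. ∠ENX = 105°  [linear pair at N on MX]
4. ∠EMX = 70°  [same arc XE]
5. ∠EXM = 52°  [△XNE]
6. ∠MEX = 58°  [△MXE]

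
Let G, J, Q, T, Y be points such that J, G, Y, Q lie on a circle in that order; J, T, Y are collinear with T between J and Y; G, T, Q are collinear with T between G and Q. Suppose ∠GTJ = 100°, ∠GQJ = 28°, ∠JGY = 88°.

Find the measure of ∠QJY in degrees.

1. ∠QTY = 100°  [vertical angles at T]
2. ∠JTQ = 80°  [linear pair at T on JY]
3. ∠QJY = 72°  [△JTQ]

∠QJY = 72°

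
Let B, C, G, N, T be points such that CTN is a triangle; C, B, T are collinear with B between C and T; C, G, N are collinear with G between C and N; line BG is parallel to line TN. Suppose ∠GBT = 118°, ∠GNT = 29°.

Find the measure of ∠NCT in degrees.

∠NCT = 89°

1. ∠CBG = 62°  [linear pair at B on CT]
2. ∠CNT = 29°  [G on ray NC]
3. ∠CTN = 62°  [BG∥TN, corresponding at B]
4. ∠NCT = 89°  [△CTN]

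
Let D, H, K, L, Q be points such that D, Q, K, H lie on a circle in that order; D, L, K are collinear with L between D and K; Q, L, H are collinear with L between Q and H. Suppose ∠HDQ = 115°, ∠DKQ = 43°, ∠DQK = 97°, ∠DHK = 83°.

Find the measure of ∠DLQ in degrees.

∠DLQ = 118°

1. ∠DHQ = 43°  [same arc DQ]
2. ∠KDQ = 40°  [△DQK]
3. ∠DQH = 22°  [△DQH]
4. ∠DLQ = 118°  [△DLQ]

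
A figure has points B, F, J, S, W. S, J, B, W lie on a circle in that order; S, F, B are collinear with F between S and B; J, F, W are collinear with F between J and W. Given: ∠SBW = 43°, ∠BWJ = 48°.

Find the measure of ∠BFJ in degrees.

1. ∠SJW = 43°  [same arc SW]
2. ∠BSJ = 48°  [same arc JB]
3. ∠JFS = 89°  [△SFJ]
4. ∠BFJ = 91°  [linear pair at F on SB]

∠BFJ = 91°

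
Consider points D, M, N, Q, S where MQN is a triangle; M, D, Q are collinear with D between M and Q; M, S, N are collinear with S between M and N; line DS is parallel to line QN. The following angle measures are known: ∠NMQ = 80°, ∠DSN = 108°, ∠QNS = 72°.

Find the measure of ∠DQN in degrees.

∠DQN = 28°

1. ∠MNQ = 72°  [S on ray NM]
2. ∠MQN = 28°  [△MQN]
3. ∠DQN = 28°  [D on ray QM]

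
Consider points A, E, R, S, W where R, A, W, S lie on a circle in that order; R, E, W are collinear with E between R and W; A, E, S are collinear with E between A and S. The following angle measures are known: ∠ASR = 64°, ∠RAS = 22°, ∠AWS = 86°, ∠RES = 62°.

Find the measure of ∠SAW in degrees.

1. ∠AWR = 64°  [same arc RA]
2. ∠AEW = 62°  [vertical angles at E]
3. ∠SAW = 54°  [△AEW]

∠SAW = 54°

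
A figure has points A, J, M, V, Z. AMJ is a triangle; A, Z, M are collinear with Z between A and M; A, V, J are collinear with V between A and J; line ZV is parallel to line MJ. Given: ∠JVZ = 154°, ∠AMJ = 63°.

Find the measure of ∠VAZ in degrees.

∠VAZ = 91°

1. ∠AVZ = 26°  [linear pair at V on AJ]
2. ∠AZV = 63°  [ZV∥MJ, corresponding at Z]
3. ∠VAZ = 91°  [△AZV]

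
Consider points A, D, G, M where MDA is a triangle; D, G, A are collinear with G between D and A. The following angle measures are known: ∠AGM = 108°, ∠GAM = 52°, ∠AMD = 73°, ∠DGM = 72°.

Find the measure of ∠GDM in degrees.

1. ∠DAM = 52°  [G on ray AD]
2. ∠ADM = 55°  [△MDA]
3. ∠GDM = 55°  [G on ray DA]

∠GDM = 55°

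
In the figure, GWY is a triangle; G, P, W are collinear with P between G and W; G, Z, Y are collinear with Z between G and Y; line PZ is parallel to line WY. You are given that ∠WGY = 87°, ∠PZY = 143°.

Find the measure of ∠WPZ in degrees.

1. ∠PGZ = 87°  [P on GW, Z on GY]
2. ∠GZP = 37°  [linear pair at Z on GY]
3. ∠GPZ = 56°  [△GPZ]
4. ∠WPZ = 124°  [linear pair at P on GW]

∠WPZ = 124°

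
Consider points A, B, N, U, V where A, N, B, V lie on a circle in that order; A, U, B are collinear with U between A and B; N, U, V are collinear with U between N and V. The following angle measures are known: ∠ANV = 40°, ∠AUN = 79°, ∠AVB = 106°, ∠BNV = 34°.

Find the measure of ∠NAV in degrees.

∠NAV = 95°

1. ∠ABV = 40°  [same arc AV]
2. ∠BUV = 79°  [vertical angles at U]
3. ∠BAV = 34°  [△ABV]
4. ∠AUV = 101°  [linear pair at U on AB]
5. ∠AVN = 45°  [△AUV]
6. ∠NAV = 95°  [△ANV]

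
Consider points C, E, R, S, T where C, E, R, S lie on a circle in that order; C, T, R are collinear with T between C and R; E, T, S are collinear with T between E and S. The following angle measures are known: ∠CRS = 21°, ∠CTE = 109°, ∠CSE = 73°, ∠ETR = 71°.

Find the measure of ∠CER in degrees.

1. ∠CES = 21°  [same arc CS]
2. ∠ECR = 50°  [△CTE]
3. ∠CRE = 73°  [same arc CE]
4. ∠CER = 57°  [△CER]

∠CER = 57°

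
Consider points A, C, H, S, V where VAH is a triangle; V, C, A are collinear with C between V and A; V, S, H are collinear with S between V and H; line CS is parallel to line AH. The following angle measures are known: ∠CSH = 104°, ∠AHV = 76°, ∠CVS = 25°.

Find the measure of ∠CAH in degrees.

1. ∠CSV = 76°  [linear pair at S on VH]
2. ∠SCV = 79°  [△VCS]
3. ∠ACS = 101°  [linear pair at C on VA]
4. ∠CAH = 79°  [CS∥AH, co-interior at A–C]

∠CAH = 79°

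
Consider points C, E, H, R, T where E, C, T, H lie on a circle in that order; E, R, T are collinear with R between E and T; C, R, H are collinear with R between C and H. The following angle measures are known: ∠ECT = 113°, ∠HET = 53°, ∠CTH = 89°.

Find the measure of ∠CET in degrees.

∠CET = 38°

1. ∠HCT = 53°  [same arc TH]
2. ∠CHT = 38°  [△CTH]
3. ∠CET = 38°  [same arc CT]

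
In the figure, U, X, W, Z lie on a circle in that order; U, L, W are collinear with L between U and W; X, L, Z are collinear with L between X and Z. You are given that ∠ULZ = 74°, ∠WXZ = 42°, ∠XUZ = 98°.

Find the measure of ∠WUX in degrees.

∠WUX = 56°

1. ∠XWZ = 82°  [cyclic UXWZ, opposite ∠U+∠W]
2. ∠WZX = 56°  [△XWZ]
3. ∠WUX = 56°  [same arc XW]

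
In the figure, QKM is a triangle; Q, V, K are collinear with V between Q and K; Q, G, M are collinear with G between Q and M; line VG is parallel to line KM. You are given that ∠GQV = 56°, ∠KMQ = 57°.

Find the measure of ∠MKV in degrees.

1. ∠KQM = 56°  [V on QK, G on QM]
2. ∠MKQ = 67°  [△QKM]
3. ∠MKV = 67°  [V on ray KQ]

∠MKV = 67°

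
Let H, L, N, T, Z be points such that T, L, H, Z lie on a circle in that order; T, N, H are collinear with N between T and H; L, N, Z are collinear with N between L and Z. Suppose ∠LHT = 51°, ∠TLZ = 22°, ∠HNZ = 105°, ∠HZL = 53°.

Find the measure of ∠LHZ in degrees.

∠LHZ = 73°

1. ∠LZT = 51°  [same arc TL]
2. ∠LTZ = 107°  [△TLZ]
3. ∠LHZ = 73°  [cyclic TLHZ, opposite ∠T+∠H]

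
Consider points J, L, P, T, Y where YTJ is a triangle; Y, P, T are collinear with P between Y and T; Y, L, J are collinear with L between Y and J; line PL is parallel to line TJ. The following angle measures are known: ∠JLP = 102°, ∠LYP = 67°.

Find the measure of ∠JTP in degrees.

1. ∠PLY = 78°  [linear pair at L on YJ]
2. ∠LPY = 35°  [△YPL]
3. ∠LPT = 145°  [linear pair at P on YT]
4. ∠JTP = 35°  [PL∥TJ, co-interior at T–P]

∠JTP = 35°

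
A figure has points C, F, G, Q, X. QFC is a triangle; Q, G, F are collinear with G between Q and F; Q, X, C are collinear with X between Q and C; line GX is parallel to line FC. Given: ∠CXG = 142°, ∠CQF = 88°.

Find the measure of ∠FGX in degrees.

∠FGX = 126°

1. ∠GXQ = 38°  [linear pair at X on QC]
2. ∠GQX = 88°  [G on QF, X on QC]
3. ∠QGX = 54°  [△QGX]
4. ∠FGX = 126°  [linear pair at G on QF]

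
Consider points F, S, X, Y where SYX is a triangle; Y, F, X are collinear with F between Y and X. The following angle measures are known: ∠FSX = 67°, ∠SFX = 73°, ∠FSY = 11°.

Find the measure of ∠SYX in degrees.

∠SYX = 62°

1. ∠SFY = 107°  [linear pair at F on YX]
2. ∠FYS = 62°  [△SYF]
3. ∠SYX = 62°  [F on ray YX]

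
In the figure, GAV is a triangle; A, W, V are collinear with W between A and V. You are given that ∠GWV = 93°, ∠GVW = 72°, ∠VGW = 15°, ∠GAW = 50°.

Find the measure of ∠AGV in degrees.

1. ∠AVG = 72°  [W on ray VA]
2. ∠GAV = 50°  [W on ray AV]
3. ∠AGV = 58°  [△GAV]

∠AGV = 58°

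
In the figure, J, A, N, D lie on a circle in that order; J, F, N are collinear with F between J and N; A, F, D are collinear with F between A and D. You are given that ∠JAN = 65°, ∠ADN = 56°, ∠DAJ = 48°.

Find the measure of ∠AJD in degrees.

∠AJD = 73°

1. ∠AJN = 56°  [same arc AN]
2. ∠ANJ = 59°  [△JAN]
3. ∠ADJ = 59°  [same arc JA]
4. ∠AJD = 73°  [△JAD]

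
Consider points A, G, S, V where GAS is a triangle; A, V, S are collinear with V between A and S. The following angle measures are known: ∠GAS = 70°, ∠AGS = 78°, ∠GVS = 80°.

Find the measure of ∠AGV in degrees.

∠AGV = 10°

1. ∠GAV = 70°  [V on ray AS]
2. ∠AVG = 100°  [linear pair at V on AS]
3. ∠AGV = 10°  [△GAV]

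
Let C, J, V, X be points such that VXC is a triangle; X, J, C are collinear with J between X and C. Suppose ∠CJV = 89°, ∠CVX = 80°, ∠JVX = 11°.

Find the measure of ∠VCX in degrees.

1. ∠VJX = 91°  [linear pair at J on XC]
2. ∠JXV = 78°  [△VXJ]
3. ∠CXV = 78°  [J on ray XC]
4. ∠VCX = 22°  [△VXC]

∠VCX = 22°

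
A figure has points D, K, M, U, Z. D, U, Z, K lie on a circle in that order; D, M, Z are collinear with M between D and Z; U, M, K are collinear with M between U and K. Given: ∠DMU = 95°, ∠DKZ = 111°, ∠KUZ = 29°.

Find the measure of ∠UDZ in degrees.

1. ∠UMZ = 85°  [linear pair at M on DZ]
2. ∠DUZ = 69°  [cyclic DUZK, opposite ∠U+∠K]
3. ∠DZU = 66°  [△UMZ]
4. ∠UDZ = 45°  [△DUZ]

∠UDZ = 45°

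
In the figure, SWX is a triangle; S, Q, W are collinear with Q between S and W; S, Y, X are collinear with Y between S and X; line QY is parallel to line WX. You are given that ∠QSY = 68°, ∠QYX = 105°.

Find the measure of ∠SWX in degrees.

1. ∠QYS = 75°  [linear pair at Y on SX]
2. ∠SQY = 37°  [△SQY]
3. ∠SWX = 37°  [QY∥WX, corresponding at Q]

∠SWX = 37°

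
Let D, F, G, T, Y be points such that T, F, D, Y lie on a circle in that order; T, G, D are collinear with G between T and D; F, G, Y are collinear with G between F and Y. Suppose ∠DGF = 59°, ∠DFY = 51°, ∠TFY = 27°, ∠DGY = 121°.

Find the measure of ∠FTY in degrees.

1. ∠TGY = 59°  [vertical angles at G]
2. ∠DTY = 51°  [same arc DY]
3. ∠FYT = 70°  [△TGY]
4. ∠FTY = 83°  [△TFY]

∠FTY = 83°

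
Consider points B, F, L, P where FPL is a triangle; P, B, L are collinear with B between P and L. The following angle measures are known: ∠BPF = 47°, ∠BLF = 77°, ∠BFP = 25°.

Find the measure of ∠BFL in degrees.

1. ∠FBP = 108°  [△FPB]
2. ∠FBL = 72°  [linear pair at B on PL]
3. ∠BFL = 31°  [△FBL]

∠BFL = 31°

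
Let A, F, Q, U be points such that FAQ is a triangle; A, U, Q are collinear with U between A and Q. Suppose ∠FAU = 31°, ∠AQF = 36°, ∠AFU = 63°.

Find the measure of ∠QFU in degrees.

1. ∠AUF = 86°  [△FAU]
2. ∠FQU = 36°  [U on ray QA]
3. ∠FUQ = 94°  [linear pair at U on AQ]
4. ∠QFU = 50°  [△FUQ]

∠QFU = 50°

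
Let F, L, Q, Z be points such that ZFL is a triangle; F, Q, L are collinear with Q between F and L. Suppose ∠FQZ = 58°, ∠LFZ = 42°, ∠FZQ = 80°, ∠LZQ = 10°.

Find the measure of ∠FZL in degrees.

1. ∠LQZ = 122°  [linear pair at Q on FL]
2. ∠QLZ = 48°  [△ZQL]
3. ∠FLZ = 48°  [Q on ray LF]
4. ∠FZL = 90°  [△ZFL]

∠FZL = 90°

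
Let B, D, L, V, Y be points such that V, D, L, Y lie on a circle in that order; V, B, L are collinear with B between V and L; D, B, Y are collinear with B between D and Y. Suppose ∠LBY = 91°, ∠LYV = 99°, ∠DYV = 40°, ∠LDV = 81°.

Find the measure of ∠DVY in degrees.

∠DVY = 110°

1. ∠DBV = 91°  [vertical angles at B]
2. ∠DLV = 40°  [same arc VD]
3. ∠DVL = 59°  [△VDL]
4. ∠VDY = 30°  [△VBD]
5. ∠DVY = 110°  [△VDY]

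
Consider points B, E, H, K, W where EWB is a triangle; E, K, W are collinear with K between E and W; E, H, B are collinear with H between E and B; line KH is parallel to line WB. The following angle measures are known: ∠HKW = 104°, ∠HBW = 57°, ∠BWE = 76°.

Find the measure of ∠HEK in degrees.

1. ∠EBW = 57°  [H on ray BE]
2. ∠BEW = 47°  [△EWB]
3. ∠HEK = 47°  [K on EW, H on EB]

∠HEK = 47°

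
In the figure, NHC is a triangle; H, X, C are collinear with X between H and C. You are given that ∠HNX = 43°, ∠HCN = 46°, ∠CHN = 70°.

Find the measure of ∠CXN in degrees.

∠CXN = 113°

1. ∠NHX = 70°  [X on ray HC]
2. ∠HXN = 67°  [△NHX]
3. ∠CXN = 113°  [linear pair at X on HC]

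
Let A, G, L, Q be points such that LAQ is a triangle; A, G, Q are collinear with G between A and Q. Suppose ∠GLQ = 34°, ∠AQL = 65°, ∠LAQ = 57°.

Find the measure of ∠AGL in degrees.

∠AGL = 99°

1. ∠GQL = 65°  [G on ray QA]
2. ∠LGQ = 81°  [△LGQ]
3. ∠AGL = 99°  [linear pair at G on AQ]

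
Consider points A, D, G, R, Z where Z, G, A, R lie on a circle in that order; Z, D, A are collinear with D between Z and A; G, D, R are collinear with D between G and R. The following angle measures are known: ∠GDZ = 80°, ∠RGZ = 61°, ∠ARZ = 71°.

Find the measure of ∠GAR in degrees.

∠GAR = 93°

1. ∠ADR = 80°  [vertical angles at D]
2. ∠RAZ = 61°  [same arc ZR]
3. ∠AZR = 48°  [△ZAR]
4. ∠ARG = 39°  [△ADR]
5. ∠AGR = 48°  [same arc AR]
6. ∠GAR = 93°  [△GAR]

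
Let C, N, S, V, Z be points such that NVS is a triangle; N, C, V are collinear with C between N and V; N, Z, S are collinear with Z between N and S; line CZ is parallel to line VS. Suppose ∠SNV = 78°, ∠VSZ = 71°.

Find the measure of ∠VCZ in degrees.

1. ∠NSV = 71°  [Z on ray SN]
2. ∠NVS = 31°  [△NVS]
3. ∠NCZ = 31°  [CZ∥VS, corresponding at C]
4. ∠VCZ = 149°  [linear pair at C on NV]

∠VCZ = 149°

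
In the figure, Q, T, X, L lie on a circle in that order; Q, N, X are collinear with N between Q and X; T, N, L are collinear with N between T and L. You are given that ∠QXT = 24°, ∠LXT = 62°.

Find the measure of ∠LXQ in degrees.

1. ∠QLT = 24°  [same arc QT]
2. ∠LQT = 118°  [cyclic QTXL, opposite ∠Q+∠X]
3. ∠LTQ = 38°  [△QTL]
4. ∠LXQ = 38°  [same arc QL]

∠LXQ = 38°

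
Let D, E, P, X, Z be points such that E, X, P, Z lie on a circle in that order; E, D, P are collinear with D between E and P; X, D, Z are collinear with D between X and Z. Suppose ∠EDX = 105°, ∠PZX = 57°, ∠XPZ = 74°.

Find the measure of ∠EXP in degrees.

1. ∠PDX = 75°  [linear pair at D on EP]
2. ∠PEX = 57°  [same arc XP]
3. ∠PXZ = 49°  [△XPZ]
4. ∠EPX = 56°  [△XDP]
5. ∠EXP = 67°  [△EXP]

∠EXP = 67°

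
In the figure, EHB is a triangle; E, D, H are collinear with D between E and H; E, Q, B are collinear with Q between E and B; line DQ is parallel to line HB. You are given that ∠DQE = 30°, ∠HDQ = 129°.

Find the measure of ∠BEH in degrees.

1. ∠EDQ = 51°  [linear pair at D on EH]
2. ∠DEQ = 99°  [△EDQ]
3. ∠BEH = 99°  [D on EH, Q on EB]

∠BEH = 99°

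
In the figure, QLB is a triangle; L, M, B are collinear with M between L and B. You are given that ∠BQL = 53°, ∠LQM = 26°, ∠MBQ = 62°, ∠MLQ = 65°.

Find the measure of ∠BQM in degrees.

1. ∠LMQ = 89°  [△QLM]
2. ∠BMQ = 91°  [linear pair at M on LB]
3. ∠BQM = 27°  [△QMB]

∠BQM = 27°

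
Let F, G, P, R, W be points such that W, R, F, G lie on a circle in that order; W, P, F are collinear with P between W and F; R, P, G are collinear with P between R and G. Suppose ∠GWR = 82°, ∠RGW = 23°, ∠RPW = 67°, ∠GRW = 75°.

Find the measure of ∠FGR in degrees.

∠FGR = 38°

1. ∠FPG = 67°  [vertical angles at P]
2. ∠GFW = 75°  [same arc WG]
3. ∠FGR = 38°  [△FPG]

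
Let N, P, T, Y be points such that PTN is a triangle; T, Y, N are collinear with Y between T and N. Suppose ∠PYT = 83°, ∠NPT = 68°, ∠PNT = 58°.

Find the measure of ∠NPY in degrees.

1. ∠NYP = 97°  [linear pair at Y on TN]
2. ∠PNY = 58°  [Y on ray NT]
3. ∠NPY = 25°  [△PYN]

∠NPY = 25°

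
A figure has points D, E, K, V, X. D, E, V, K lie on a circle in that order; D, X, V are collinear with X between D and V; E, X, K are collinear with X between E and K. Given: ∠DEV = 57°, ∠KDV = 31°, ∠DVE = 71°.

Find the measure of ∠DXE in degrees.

∠DXE = 102°

1. ∠KEV = 31°  [same arc VK]
2. ∠EXV = 78°  [△EXV]
3. ∠DXE = 102°  [linear pair at X on DV]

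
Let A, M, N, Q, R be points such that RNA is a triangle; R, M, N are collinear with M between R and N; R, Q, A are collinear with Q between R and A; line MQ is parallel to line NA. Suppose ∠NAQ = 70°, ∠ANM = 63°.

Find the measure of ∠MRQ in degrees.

∠MRQ = 47°

1. ∠NAR = 70°  [Q on ray AR]
2. ∠ANR = 63°  [M on ray NR]
3. ∠ARN = 47°  [△RNA]
4. ∠MRQ = 47°  [M on RN, Q on RA]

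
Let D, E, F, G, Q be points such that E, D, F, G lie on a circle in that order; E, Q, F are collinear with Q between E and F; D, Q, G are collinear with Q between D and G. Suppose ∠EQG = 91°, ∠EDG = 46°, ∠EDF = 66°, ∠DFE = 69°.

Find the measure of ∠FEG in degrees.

1. ∠EFG = 46°  [same arc EG]
2. ∠EGF = 114°  [cyclic EDFG, opposite ∠D+∠G]
3. ∠FEG = 20°  [△EFG]

∠FEG = 20°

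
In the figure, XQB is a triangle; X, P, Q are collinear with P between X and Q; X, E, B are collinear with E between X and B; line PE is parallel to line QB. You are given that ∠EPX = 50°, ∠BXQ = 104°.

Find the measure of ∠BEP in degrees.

1. ∠BQX = 50°  [PE∥QB, corresponding at P]
2. ∠QBX = 26°  [△XQB]
3. ∠PEX = 26°  [PE∥QB, corresponding at E]
4. ∠BEP = 154°  [linear pair at E on XB]

∠BEP = 154°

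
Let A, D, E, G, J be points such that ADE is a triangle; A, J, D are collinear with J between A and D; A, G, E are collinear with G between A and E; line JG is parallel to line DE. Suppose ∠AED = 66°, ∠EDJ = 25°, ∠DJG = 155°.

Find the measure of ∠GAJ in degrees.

∠GAJ = 89°

1. ∠AGJ = 66°  [JG∥DE, corresponding at G]
2. ∠AJG = 25°  [linear pair at J on AD]
3. ∠GAJ = 89°  [△AJG]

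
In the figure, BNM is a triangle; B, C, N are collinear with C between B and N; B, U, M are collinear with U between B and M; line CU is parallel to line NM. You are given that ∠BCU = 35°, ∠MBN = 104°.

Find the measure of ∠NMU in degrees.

1. ∠BNM = 35°  [CU∥NM, corresponding at C]
2. ∠BMN = 41°  [△BNM]
3. ∠NMU = 41°  [U on ray MB]

∠NMU = 41°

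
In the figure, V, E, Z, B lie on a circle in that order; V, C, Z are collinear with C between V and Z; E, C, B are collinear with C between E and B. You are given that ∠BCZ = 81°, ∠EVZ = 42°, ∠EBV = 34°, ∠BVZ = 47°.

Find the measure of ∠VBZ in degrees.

∠VBZ = 76°

1. ∠EBZ = 42°  [same arc EZ]
2. ∠BZV = 57°  [△ZCB]
3. ∠VBZ = 76°  [△VZB]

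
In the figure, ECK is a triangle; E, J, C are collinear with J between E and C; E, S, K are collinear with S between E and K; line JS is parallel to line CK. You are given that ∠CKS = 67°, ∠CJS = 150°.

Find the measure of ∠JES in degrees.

1. ∠CKE = 67°  [S on ray KE]
2. ∠EJS = 30°  [linear pair at J on EC]
3. ∠ESJ = 67°  [JS∥CK, corresponding at S]
4. ∠JES = 83°  [△EJS]

∠JES = 83°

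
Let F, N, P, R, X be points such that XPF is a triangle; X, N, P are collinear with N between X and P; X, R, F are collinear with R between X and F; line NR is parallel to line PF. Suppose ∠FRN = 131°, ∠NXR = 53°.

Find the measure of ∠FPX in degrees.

1. ∠NRX = 49°  [linear pair at R on XF]
2. ∠RNX = 78°  [△XNR]
3. ∠FPX = 78°  [NR∥PF, corresponding at N]

∠FPX = 78°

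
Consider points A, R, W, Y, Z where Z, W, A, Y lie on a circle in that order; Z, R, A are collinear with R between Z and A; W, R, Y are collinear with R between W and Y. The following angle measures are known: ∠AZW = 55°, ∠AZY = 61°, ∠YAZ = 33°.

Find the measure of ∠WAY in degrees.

∠WAY = 64°

1. ∠AYW = 55°  [same arc WA]
2. ∠AWY = 61°  [same arc AY]
3. ∠WAY = 64°  [△WAY]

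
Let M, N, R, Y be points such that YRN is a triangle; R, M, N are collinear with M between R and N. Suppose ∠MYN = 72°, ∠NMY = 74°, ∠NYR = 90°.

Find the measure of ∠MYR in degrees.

∠MYR = 18°

1. ∠MNY = 34°  [△YMN]
2. ∠RMY = 106°  [linear pair at M on RN]
3. ∠RNY = 34°  [M on ray NR]
4. ∠NRY = 56°  [△YRN]
5. ∠MRY = 56°  [M on ray RN]
6. ∠MYR = 18°  [△YRM]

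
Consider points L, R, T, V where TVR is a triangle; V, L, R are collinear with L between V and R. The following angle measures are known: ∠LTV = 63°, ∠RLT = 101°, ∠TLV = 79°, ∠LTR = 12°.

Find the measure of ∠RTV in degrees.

1. ∠LVT = 38°  [△TVL]
2. ∠LRT = 67°  [△TLR]
3. ∠RVT = 38°  [L on ray VR]
4. ∠TRV = 67°  [L on ray RV]
5. ∠RTV = 75°  [△TVR]

∠RTV = 75°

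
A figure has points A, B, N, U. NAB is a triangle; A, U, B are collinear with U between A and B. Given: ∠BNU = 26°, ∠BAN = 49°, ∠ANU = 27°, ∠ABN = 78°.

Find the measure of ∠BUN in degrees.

∠BUN = 76°

1. ∠NAU = 49°  [U on ray AB]
2. ∠AUN = 104°  [△NAU]
3. ∠BUN = 76°  [linear pair at U on AB]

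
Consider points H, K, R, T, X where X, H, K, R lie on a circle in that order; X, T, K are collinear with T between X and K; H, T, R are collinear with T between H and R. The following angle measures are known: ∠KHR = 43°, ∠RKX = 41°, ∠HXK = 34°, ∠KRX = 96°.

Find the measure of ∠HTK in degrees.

1. ∠RHX = 41°  [same arc XR]
2. ∠HTX = 105°  [△XTH]
3. ∠HTK = 75°  [linear pair at T on XK]

∠HTK = 75°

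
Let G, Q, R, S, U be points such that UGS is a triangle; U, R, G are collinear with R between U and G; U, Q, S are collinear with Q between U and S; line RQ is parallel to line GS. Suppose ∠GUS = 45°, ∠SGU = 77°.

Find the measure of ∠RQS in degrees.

1. ∠GSU = 58°  [△UGS]
2. ∠RQU = 58°  [RQ∥GS, corresponding at Q]
3. ∠RQS = 122°  [linear pair at Q on US]

∠RQS = 122°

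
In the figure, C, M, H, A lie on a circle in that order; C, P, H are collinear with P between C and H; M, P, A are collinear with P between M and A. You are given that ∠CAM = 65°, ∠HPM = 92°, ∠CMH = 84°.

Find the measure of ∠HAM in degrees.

∠HAM = 31°

1. ∠CHM = 65°  [same arc CM]
2. ∠HCM = 31°  [△CMH]
3. ∠HAM = 31°  [same arc MH]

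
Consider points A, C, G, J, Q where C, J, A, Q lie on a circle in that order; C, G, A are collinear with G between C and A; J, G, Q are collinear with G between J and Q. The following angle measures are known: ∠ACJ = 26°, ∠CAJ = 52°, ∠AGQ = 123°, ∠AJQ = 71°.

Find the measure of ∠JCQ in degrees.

1. ∠AQJ = 26°  [same arc JA]
2. ∠JAQ = 83°  [△JAQ]
3. ∠JCQ = 97°  [cyclic CJAQ, opposite ∠C+∠A]

∠JCQ = 97°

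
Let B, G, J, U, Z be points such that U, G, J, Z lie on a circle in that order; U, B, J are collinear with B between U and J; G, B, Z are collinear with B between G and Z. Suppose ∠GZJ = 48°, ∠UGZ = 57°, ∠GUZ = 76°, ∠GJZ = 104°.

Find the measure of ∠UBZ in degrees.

∠UBZ = 105°

1. ∠JGZ = 28°  [△GJZ]
2. ∠GZU = 47°  [△UGZ]
3. ∠JUZ = 28°  [same arc JZ]
4. ∠UBZ = 105°  [△UBZ]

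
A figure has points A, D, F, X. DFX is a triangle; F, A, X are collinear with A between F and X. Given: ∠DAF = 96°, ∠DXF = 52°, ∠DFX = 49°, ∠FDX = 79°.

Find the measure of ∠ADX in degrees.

1. ∠DAX = 84°  [linear pair at A on FX]
2. ∠AXD = 52°  [A on ray XF]
3. ∠ADX = 44°  [△DAX]

∠ADX = 44°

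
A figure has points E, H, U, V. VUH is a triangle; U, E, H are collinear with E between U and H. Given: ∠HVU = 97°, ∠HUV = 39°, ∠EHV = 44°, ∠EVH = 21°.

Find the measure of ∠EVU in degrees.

∠EVU = 76°

1. ∠EUV = 39°  [E on ray UH]
2. ∠HEV = 115°  [△VEH]
3. ∠UEV = 65°  [linear pair at E on UH]
4. ∠EVU = 76°  [△VUE]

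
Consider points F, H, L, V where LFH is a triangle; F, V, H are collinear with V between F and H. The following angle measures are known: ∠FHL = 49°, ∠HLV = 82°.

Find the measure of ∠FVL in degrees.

1. ∠LHV = 49°  [V on ray HF]
2. ∠HVL = 49°  [△LVH]
3. ∠FVL = 131°  [linear pair at V on FH]

∠FVL = 131°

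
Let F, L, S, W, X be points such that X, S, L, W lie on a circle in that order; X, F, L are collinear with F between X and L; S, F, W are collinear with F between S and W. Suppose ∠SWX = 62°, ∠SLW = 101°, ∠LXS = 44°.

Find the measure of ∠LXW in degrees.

1. ∠LWS = 44°  [same arc SL]
2. ∠LSW = 35°  [△SLW]
3. ∠LXW = 35°  [same arc LW]

∠LXW = 35°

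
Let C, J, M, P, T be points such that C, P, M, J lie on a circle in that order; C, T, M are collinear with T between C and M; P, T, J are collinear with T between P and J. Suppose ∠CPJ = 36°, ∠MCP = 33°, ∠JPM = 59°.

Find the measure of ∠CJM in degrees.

1. ∠CMJ = 36°  [same arc CJ]
2. ∠JCM = 59°  [same arc MJ]
3. ∠CJM = 85°  [△CMJ]

∠CJM = 85°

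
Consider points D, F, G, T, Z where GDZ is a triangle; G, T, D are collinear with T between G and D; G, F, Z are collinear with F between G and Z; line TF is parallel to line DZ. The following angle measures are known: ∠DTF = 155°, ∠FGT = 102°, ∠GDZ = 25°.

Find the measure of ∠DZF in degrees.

∠DZF = 53°

1. ∠DGZ = 102°  [T on GD, F on GZ]
2. ∠DZG = 53°  [△GDZ]
3. ∠DZF = 53°  [F on ray ZG]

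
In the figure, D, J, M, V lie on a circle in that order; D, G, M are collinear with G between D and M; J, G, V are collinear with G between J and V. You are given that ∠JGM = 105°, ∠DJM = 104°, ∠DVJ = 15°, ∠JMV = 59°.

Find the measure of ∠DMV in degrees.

∠DMV = 44°

1. ∠DGV = 105°  [vertical angles at G]
2. ∠DVM = 76°  [cyclic DJMV, opposite ∠J+∠V]
3. ∠MDV = 60°  [△DGV]
4. ∠DMV = 44°  [△DMV]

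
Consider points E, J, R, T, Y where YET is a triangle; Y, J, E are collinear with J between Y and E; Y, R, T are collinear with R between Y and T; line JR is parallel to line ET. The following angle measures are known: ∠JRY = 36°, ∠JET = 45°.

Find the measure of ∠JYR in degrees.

1. ∠ETY = 36°  [JR∥ET, corresponding at R]
2. ∠TEY = 45°  [J on ray EY]
3. ∠EYT = 99°  [△YET]
4. ∠JYR = 99°  [J on YE, R on YT]

∠JYR = 99°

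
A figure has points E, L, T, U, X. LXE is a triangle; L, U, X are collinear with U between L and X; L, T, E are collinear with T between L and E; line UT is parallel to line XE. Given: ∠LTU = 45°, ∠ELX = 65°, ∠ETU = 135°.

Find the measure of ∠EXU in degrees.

1. ∠LEX = 45°  [UT∥XE, corresponding at T]
2. ∠EXL = 70°  [△LXE]
3. ∠EXU = 70°  [U on ray XL]

∠EXU = 70°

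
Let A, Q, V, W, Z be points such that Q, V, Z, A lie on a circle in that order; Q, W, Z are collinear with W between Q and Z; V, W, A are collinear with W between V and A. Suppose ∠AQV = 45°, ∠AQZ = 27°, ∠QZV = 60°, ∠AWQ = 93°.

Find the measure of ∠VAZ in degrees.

1. ∠AZV = 135°  [cyclic QVZA, opposite ∠Q+∠Z]
2. ∠AVZ = 27°  [same arc ZA]
3. ∠VAZ = 18°  [△VZA]

∠VAZ = 18°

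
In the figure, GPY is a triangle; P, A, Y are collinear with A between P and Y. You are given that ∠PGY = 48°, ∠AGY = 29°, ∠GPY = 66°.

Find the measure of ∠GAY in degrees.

∠GAY = 85°

1. ∠GYP = 66°  [△GPY]
2. ∠AYG = 66°  [A on ray YP]
3. ∠GAY = 85°  [△GAY]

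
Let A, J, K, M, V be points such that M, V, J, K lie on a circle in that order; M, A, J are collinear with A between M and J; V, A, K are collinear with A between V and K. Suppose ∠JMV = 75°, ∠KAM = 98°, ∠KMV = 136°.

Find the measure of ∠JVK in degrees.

∠JVK = 61°

1. ∠JKV = 75°  [same arc VJ]
2. ∠KJV = 44°  [cyclic MVJK, opposite ∠M+∠J]
3. ∠JVK = 61°  [△VJK]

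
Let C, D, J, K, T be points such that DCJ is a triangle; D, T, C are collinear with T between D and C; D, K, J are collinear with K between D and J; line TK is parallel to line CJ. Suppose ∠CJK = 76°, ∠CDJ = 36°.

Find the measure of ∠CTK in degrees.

1. ∠CJD = 76°  [K on ray JD]
2. ∠DCJ = 68°  [△DCJ]
3. ∠DTK = 68°  [TK∥CJ, corresponding at T]
4. ∠CTK = 112°  [linear pair at T on DC]

∠CTK = 112°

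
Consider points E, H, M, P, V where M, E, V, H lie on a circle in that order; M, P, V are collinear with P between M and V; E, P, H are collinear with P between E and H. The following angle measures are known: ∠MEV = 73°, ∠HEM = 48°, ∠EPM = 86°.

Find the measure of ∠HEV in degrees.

∠HEV = 25°

1. ∠EMV = 46°  [△MPE]
2. ∠EPV = 94°  [linear pair at P on MV]
3. ∠EVM = 61°  [△MEV]
4. ∠HEV = 25°  [△EPV]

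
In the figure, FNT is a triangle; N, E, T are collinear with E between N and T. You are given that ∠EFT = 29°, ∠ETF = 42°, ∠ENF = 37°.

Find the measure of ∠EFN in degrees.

1. ∠FET = 109°  [△FET]
2. ∠FEN = 71°  [linear pair at E on NT]
3. ∠EFN = 72°  [△FNE]

∠EFN = 72°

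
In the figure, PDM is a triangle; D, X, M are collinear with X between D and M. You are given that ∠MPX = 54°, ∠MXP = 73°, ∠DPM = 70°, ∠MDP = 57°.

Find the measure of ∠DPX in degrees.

∠DPX = 16°

1. ∠DXP = 107°  [linear pair at X on DM]
2. ∠PDX = 57°  [X on ray DM]
3. ∠DPX = 16°  [△PDX]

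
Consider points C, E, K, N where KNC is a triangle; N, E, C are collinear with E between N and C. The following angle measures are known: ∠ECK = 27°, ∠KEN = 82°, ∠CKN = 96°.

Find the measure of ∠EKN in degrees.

∠EKN = 41°

1. ∠KCN = 27°  [E on ray CN]
2. ∠CNK = 57°  [△KNC]
3. ∠ENK = 57°  [E on ray NC]
4. ∠EKN = 41°  [△KNE]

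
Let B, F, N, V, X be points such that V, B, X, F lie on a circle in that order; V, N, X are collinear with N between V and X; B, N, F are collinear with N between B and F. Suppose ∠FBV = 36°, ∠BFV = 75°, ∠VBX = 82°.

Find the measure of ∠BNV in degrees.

1. ∠BXV = 75°  [same arc VB]
2. ∠BVX = 23°  [△VBX]
3. ∠BNV = 121°  [△VNB]

∠BNV = 121°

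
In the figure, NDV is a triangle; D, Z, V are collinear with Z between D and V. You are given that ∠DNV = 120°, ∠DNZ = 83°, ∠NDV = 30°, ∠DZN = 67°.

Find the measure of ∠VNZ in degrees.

∠VNZ = 37°

1. ∠DVN = 30°  [△NDV]
2. ∠NZV = 113°  [linear pair at Z on DV]
3. ∠NVZ = 30°  [Z on ray VD]
4. ∠VNZ = 37°  [△NZV]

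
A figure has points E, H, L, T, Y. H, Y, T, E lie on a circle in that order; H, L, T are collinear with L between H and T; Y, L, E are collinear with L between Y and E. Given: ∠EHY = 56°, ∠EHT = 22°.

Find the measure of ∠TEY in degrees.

∠TEY = 34°

1. ∠ETY = 124°  [cyclic HYTE, opposite ∠H+∠T]
2. ∠EYT = 22°  [same arc TE]
3. ∠TEY = 34°  [△YTE]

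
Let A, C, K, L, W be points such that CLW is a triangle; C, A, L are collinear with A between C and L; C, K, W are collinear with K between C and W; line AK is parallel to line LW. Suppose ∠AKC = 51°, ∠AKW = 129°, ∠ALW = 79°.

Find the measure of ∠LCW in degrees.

1. ∠CWL = 51°  [AK∥LW, corresponding at K]
2. ∠CLW = 79°  [A on ray LC]
3. ∠LCW = 50°  [△CLW]

∠LCW = 50°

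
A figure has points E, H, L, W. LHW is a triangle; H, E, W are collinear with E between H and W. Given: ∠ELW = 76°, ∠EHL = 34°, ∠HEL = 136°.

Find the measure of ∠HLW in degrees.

∠HLW = 86°

1. ∠LHW = 34°  [E on ray HW]
2. ∠LEW = 44°  [linear pair at E on HW]
3. ∠EWL = 60°  [△LEW]
4. ∠HWL = 60°  [E on ray WH]
5. ∠HLW = 86°  [△LHW]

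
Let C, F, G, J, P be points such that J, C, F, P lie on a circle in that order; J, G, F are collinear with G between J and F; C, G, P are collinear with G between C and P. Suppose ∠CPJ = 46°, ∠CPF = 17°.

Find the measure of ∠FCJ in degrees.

1. ∠CFJ = 46°  [same arc JC]
2. ∠CJF = 17°  [same arc CF]
3. ∠FCJ = 117°  [△JCF]

∠FCJ = 117°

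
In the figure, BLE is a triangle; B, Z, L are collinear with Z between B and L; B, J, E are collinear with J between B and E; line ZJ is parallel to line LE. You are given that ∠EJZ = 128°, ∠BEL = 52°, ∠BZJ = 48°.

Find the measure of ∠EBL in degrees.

∠EBL = 80°

1. ∠BJZ = 52°  [linear pair at J on BE]
2. ∠JBZ = 80°  [△BZJ]
3. ∠EBL = 80°  [Z on BL, J on BE]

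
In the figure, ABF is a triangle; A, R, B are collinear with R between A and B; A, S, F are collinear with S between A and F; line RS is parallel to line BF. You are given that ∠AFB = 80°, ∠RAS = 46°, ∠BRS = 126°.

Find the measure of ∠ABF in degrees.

∠ABF = 54°

1. ∠ASR = 80°  [RS∥BF, corresponding at S]
2. ∠ARS = 54°  [△ARS]
3. ∠ABF = 54°  [RS∥BF, corresponding at R]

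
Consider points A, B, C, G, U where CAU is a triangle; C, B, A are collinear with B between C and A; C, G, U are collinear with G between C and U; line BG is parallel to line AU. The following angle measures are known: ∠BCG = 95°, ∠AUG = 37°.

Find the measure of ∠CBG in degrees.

1. ∠ACU = 95°  [B on CA, G on CU]
2. ∠AUC = 37°  [G on ray UC]
3. ∠CAU = 48°  [△CAU]
4. ∠CBG = 48°  [BG∥AU, corresponding at B]

∠CBG = 48°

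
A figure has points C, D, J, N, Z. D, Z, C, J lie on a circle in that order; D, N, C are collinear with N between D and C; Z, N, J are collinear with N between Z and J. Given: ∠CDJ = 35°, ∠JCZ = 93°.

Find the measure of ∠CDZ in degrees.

∠CDZ = 52°

1. ∠CZJ = 35°  [same arc CJ]
2. ∠CJZ = 52°  [△ZCJ]
3. ∠CDZ = 52°  [same arc ZC]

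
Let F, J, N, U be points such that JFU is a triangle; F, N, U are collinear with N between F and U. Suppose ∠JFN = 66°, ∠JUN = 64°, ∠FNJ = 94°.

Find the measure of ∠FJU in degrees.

∠FJU = 50°

1. ∠JFU = 66°  [N on ray FU]
2. ∠FUJ = 64°  [N on ray UF]
3. ∠FJU = 50°  [△JFU]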